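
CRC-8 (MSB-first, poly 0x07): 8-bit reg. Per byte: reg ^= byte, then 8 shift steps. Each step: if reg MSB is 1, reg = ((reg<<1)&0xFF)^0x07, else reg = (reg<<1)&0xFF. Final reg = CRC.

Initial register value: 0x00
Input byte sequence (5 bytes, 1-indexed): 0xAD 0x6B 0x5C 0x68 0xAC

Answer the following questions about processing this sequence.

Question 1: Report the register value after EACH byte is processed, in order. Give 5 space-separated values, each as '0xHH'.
0x4A 0xE7 0x28 0xC7 0x16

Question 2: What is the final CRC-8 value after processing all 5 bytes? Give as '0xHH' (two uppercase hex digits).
Answer: 0x16

Derivation:
After byte 1 (0xAD): reg=0x4A
After byte 2 (0x6B): reg=0xE7
After byte 3 (0x5C): reg=0x28
After byte 4 (0x68): reg=0xC7
After byte 5 (0xAC): reg=0x16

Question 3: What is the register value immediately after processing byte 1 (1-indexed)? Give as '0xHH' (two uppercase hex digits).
Answer: 0x4A

Derivation:
After byte 1 (0xAD): reg=0x4A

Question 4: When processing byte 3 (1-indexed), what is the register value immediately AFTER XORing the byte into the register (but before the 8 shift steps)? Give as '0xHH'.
Register before byte 3: 0xE7
Byte 3: 0x5C
0xE7 XOR 0x5C = 0xBB

Answer: 0xBB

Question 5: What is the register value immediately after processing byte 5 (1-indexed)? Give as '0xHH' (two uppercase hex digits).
After byte 1 (0xAD): reg=0x4A
After byte 2 (0x6B): reg=0xE7
After byte 3 (0x5C): reg=0x28
After byte 4 (0x68): reg=0xC7
After byte 5 (0xAC): reg=0x16

Answer: 0x16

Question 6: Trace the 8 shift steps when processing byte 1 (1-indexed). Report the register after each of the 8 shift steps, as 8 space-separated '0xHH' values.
Answer: 0x5D 0xBA 0x73 0xE6 0xCB 0x91 0x25 0x4A

Derivation:
Register before byte 1: 0x00
After XOR with byte 0xAD: 0xAD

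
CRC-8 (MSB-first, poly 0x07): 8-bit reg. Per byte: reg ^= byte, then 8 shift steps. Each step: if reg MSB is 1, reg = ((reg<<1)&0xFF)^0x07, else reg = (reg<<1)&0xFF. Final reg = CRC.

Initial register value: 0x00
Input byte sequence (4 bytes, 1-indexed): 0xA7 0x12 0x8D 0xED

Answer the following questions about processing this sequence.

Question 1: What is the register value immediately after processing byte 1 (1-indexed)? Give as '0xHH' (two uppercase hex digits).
Answer: 0x7C

Derivation:
After byte 1 (0xA7): reg=0x7C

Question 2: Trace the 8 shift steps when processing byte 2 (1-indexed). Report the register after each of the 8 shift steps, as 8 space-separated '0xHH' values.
Answer: 0xDC 0xBF 0x79 0xF2 0xE3 0xC1 0x85 0x0D

Derivation:
After byte 1 (0xA7): reg=0x7C
Register before byte 2: 0x7C
After XOR with byte 0x12: 0x6E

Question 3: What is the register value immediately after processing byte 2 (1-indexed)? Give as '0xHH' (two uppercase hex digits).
After byte 1 (0xA7): reg=0x7C
After byte 2 (0x12): reg=0x0D

Answer: 0x0D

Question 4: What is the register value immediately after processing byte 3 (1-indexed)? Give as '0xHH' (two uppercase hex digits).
Answer: 0x89

Derivation:
After byte 1 (0xA7): reg=0x7C
After byte 2 (0x12): reg=0x0D
After byte 3 (0x8D): reg=0x89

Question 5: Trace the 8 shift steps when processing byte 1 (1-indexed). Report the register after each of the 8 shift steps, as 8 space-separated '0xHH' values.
Register before byte 1: 0x00
After XOR with byte 0xA7: 0xA7

Answer: 0x49 0x92 0x23 0x46 0x8C 0x1F 0x3E 0x7C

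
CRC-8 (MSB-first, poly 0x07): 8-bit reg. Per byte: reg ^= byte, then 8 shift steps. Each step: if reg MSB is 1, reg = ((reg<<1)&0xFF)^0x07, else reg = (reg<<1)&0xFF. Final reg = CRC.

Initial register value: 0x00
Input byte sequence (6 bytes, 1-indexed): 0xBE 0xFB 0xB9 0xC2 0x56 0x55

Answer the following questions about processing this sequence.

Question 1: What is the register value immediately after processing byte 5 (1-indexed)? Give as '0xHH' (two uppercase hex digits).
After byte 1 (0xBE): reg=0x33
After byte 2 (0xFB): reg=0x76
After byte 3 (0xB9): reg=0x63
After byte 4 (0xC2): reg=0x6E
After byte 5 (0x56): reg=0xA8

Answer: 0xA8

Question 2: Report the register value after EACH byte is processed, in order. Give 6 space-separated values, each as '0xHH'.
0x33 0x76 0x63 0x6E 0xA8 0xFD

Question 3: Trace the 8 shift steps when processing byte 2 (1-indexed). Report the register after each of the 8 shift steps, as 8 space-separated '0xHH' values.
After byte 1 (0xBE): reg=0x33
Register before byte 2: 0x33
After XOR with byte 0xFB: 0xC8

Answer: 0x97 0x29 0x52 0xA4 0x4F 0x9E 0x3B 0x76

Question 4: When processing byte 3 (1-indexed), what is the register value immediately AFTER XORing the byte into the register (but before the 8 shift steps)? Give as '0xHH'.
Answer: 0xCF

Derivation:
Register before byte 3: 0x76
Byte 3: 0xB9
0x76 XOR 0xB9 = 0xCF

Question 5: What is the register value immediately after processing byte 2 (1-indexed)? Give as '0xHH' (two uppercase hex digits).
After byte 1 (0xBE): reg=0x33
After byte 2 (0xFB): reg=0x76

Answer: 0x76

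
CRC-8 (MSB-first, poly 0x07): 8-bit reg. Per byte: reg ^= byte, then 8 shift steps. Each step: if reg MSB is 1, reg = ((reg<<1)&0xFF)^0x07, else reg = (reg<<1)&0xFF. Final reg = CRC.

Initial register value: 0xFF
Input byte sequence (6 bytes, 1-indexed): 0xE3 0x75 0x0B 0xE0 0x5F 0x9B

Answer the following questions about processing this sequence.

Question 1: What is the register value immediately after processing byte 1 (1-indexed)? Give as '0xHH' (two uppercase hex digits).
Answer: 0x54

Derivation:
After byte 1 (0xE3): reg=0x54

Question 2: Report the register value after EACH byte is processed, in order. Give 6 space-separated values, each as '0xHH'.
0x54 0xE7 0x8A 0x11 0xED 0x45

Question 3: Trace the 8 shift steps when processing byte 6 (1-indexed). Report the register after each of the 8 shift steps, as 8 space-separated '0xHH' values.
Answer: 0xEC 0xDF 0xB9 0x75 0xEA 0xD3 0xA1 0x45

Derivation:
After byte 1 (0xE3): reg=0x54
After byte 2 (0x75): reg=0xE7
After byte 3 (0x0B): reg=0x8A
After byte 4 (0xE0): reg=0x11
After byte 5 (0x5F): reg=0xED
Register before byte 6: 0xED
After XOR with byte 0x9B: 0x76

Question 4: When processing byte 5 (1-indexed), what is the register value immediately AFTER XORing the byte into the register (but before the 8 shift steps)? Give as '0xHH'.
Register before byte 5: 0x11
Byte 5: 0x5F
0x11 XOR 0x5F = 0x4E

Answer: 0x4E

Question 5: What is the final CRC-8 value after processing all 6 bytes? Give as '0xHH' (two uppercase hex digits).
After byte 1 (0xE3): reg=0x54
After byte 2 (0x75): reg=0xE7
After byte 3 (0x0B): reg=0x8A
After byte 4 (0xE0): reg=0x11
After byte 5 (0x5F): reg=0xED
After byte 6 (0x9B): reg=0x45

Answer: 0x45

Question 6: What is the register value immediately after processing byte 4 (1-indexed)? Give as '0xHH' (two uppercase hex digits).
Answer: 0x11

Derivation:
After byte 1 (0xE3): reg=0x54
After byte 2 (0x75): reg=0xE7
After byte 3 (0x0B): reg=0x8A
After byte 4 (0xE0): reg=0x11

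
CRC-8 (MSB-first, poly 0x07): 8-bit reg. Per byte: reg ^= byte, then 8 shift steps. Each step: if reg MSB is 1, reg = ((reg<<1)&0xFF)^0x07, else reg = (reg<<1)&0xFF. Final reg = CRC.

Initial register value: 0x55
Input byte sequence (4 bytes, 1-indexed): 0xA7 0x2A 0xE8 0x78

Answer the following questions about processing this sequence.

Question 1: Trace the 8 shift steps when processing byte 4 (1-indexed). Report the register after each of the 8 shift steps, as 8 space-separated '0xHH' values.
Answer: 0xF0 0xE7 0xC9 0x95 0x2D 0x5A 0xB4 0x6F

Derivation:
After byte 1 (0xA7): reg=0xD0
After byte 2 (0x2A): reg=0xE8
After byte 3 (0xE8): reg=0x00
Register before byte 4: 0x00
After XOR with byte 0x78: 0x78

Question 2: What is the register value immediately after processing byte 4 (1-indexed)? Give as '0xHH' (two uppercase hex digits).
Answer: 0x6F

Derivation:
After byte 1 (0xA7): reg=0xD0
After byte 2 (0x2A): reg=0xE8
After byte 3 (0xE8): reg=0x00
After byte 4 (0x78): reg=0x6F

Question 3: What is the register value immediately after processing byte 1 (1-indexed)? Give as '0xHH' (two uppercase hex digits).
Answer: 0xD0

Derivation:
After byte 1 (0xA7): reg=0xD0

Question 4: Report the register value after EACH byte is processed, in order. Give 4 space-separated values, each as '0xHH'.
0xD0 0xE8 0x00 0x6F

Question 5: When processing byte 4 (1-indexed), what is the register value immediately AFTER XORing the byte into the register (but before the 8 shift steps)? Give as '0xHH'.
Answer: 0x78

Derivation:
Register before byte 4: 0x00
Byte 4: 0x78
0x00 XOR 0x78 = 0x78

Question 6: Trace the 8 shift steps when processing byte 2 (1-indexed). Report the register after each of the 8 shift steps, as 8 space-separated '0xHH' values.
After byte 1 (0xA7): reg=0xD0
Register before byte 2: 0xD0
After XOR with byte 0x2A: 0xFA

Answer: 0xF3 0xE1 0xC5 0x8D 0x1D 0x3A 0x74 0xE8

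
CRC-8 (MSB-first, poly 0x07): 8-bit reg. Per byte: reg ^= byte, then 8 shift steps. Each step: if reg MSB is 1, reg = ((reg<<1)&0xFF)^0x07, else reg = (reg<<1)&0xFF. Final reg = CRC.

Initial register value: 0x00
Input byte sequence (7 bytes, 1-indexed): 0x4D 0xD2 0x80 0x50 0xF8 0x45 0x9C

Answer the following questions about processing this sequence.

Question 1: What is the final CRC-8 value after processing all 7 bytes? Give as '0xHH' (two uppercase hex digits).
Answer: 0xC2

Derivation:
After byte 1 (0x4D): reg=0xE4
After byte 2 (0xD2): reg=0x82
After byte 3 (0x80): reg=0x0E
After byte 4 (0x50): reg=0x9D
After byte 5 (0xF8): reg=0x3C
After byte 6 (0x45): reg=0x68
After byte 7 (0x9C): reg=0xC2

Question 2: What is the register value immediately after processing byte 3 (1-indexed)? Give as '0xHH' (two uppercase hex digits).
After byte 1 (0x4D): reg=0xE4
After byte 2 (0xD2): reg=0x82
After byte 3 (0x80): reg=0x0E

Answer: 0x0E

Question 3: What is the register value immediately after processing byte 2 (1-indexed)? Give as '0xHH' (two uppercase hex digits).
After byte 1 (0x4D): reg=0xE4
After byte 2 (0xD2): reg=0x82

Answer: 0x82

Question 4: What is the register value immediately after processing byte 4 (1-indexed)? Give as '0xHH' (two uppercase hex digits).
Answer: 0x9D

Derivation:
After byte 1 (0x4D): reg=0xE4
After byte 2 (0xD2): reg=0x82
After byte 3 (0x80): reg=0x0E
After byte 4 (0x50): reg=0x9D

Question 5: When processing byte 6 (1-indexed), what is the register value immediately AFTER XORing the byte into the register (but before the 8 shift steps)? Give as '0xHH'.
Register before byte 6: 0x3C
Byte 6: 0x45
0x3C XOR 0x45 = 0x79

Answer: 0x79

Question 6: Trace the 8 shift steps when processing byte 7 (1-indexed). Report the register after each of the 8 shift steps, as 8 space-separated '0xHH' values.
After byte 1 (0x4D): reg=0xE4
After byte 2 (0xD2): reg=0x82
After byte 3 (0x80): reg=0x0E
After byte 4 (0x50): reg=0x9D
After byte 5 (0xF8): reg=0x3C
After byte 6 (0x45): reg=0x68
Register before byte 7: 0x68
After XOR with byte 0x9C: 0xF4

Answer: 0xEF 0xD9 0xB5 0x6D 0xDA 0xB3 0x61 0xC2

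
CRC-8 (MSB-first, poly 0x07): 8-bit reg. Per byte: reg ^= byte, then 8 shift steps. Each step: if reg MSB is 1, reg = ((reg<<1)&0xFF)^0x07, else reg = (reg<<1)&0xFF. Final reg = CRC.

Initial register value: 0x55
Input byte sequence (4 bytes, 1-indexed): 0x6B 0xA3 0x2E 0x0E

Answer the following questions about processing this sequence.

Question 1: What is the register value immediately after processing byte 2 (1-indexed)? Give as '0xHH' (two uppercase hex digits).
After byte 1 (0x6B): reg=0xBA
After byte 2 (0xA3): reg=0x4F

Answer: 0x4F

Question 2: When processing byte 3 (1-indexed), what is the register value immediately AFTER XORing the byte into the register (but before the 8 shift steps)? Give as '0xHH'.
Answer: 0x61

Derivation:
Register before byte 3: 0x4F
Byte 3: 0x2E
0x4F XOR 0x2E = 0x61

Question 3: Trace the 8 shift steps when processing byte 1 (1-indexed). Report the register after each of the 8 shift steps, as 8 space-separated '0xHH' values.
Register before byte 1: 0x55
After XOR with byte 0x6B: 0x3E

Answer: 0x7C 0xF8 0xF7 0xE9 0xD5 0xAD 0x5D 0xBA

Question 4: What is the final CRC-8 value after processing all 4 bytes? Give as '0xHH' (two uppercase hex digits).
Answer: 0xCA

Derivation:
After byte 1 (0x6B): reg=0xBA
After byte 2 (0xA3): reg=0x4F
After byte 3 (0x2E): reg=0x20
After byte 4 (0x0E): reg=0xCA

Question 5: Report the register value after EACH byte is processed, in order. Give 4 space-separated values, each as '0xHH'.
0xBA 0x4F 0x20 0xCA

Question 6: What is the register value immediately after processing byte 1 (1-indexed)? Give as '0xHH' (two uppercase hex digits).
Answer: 0xBA

Derivation:
After byte 1 (0x6B): reg=0xBA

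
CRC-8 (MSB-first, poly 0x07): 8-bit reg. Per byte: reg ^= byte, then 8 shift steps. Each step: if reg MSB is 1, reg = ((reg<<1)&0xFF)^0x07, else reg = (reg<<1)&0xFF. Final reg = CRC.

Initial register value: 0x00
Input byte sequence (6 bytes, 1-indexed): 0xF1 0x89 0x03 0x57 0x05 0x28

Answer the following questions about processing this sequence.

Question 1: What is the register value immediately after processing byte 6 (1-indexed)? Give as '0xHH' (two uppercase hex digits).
After byte 1 (0xF1): reg=0xD9
After byte 2 (0x89): reg=0xB7
After byte 3 (0x03): reg=0x05
After byte 4 (0x57): reg=0xB9
After byte 5 (0x05): reg=0x3D
After byte 6 (0x28): reg=0x6B

Answer: 0x6B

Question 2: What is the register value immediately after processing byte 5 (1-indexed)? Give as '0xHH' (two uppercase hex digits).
Answer: 0x3D

Derivation:
After byte 1 (0xF1): reg=0xD9
After byte 2 (0x89): reg=0xB7
After byte 3 (0x03): reg=0x05
After byte 4 (0x57): reg=0xB9
After byte 5 (0x05): reg=0x3D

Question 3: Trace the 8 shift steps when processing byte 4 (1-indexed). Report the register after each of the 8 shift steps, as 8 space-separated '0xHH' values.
After byte 1 (0xF1): reg=0xD9
After byte 2 (0x89): reg=0xB7
After byte 3 (0x03): reg=0x05
Register before byte 4: 0x05
After XOR with byte 0x57: 0x52

Answer: 0xA4 0x4F 0x9E 0x3B 0x76 0xEC 0xDF 0xB9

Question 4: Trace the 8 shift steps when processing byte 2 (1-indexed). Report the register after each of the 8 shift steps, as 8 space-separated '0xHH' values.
After byte 1 (0xF1): reg=0xD9
Register before byte 2: 0xD9
After XOR with byte 0x89: 0x50

Answer: 0xA0 0x47 0x8E 0x1B 0x36 0x6C 0xD8 0xB7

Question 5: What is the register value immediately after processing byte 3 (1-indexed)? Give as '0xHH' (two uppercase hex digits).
Answer: 0x05

Derivation:
After byte 1 (0xF1): reg=0xD9
After byte 2 (0x89): reg=0xB7
After byte 3 (0x03): reg=0x05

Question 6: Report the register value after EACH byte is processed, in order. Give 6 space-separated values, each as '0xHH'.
0xD9 0xB7 0x05 0xB9 0x3D 0x6B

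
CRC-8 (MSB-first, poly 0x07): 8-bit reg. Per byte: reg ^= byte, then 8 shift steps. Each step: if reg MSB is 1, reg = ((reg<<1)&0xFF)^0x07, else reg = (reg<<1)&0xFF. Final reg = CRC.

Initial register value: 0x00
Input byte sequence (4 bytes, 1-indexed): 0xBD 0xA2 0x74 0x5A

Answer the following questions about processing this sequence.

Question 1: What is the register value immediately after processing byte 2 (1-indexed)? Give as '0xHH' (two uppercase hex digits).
After byte 1 (0xBD): reg=0x3A
After byte 2 (0xA2): reg=0xC1

Answer: 0xC1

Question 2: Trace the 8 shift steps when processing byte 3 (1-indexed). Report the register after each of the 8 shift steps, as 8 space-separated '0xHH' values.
After byte 1 (0xBD): reg=0x3A
After byte 2 (0xA2): reg=0xC1
Register before byte 3: 0xC1
After XOR with byte 0x74: 0xB5

Answer: 0x6D 0xDA 0xB3 0x61 0xC2 0x83 0x01 0x02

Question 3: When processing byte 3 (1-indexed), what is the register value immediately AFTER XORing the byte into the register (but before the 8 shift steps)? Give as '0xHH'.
Register before byte 3: 0xC1
Byte 3: 0x74
0xC1 XOR 0x74 = 0xB5

Answer: 0xB5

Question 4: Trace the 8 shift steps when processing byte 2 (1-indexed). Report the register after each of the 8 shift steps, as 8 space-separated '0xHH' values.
Answer: 0x37 0x6E 0xDC 0xBF 0x79 0xF2 0xE3 0xC1

Derivation:
After byte 1 (0xBD): reg=0x3A
Register before byte 2: 0x3A
After XOR with byte 0xA2: 0x98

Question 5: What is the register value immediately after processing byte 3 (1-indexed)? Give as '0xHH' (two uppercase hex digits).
Answer: 0x02

Derivation:
After byte 1 (0xBD): reg=0x3A
After byte 2 (0xA2): reg=0xC1
After byte 3 (0x74): reg=0x02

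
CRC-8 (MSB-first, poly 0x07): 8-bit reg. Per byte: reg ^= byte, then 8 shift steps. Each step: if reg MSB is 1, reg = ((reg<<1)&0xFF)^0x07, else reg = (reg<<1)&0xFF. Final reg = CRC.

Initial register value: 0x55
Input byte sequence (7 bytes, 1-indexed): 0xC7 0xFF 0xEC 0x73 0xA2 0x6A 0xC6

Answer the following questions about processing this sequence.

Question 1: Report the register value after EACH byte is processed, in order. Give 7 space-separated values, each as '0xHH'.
0xF7 0x38 0x22 0xB0 0x7E 0x6C 0x5F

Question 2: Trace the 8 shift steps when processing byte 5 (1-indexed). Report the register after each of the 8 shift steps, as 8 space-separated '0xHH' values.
After byte 1 (0xC7): reg=0xF7
After byte 2 (0xFF): reg=0x38
After byte 3 (0xEC): reg=0x22
After byte 4 (0x73): reg=0xB0
Register before byte 5: 0xB0
After XOR with byte 0xA2: 0x12

Answer: 0x24 0x48 0x90 0x27 0x4E 0x9C 0x3F 0x7E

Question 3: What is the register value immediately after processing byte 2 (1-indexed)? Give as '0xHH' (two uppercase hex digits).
After byte 1 (0xC7): reg=0xF7
After byte 2 (0xFF): reg=0x38

Answer: 0x38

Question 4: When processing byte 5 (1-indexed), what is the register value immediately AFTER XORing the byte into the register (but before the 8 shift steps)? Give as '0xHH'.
Register before byte 5: 0xB0
Byte 5: 0xA2
0xB0 XOR 0xA2 = 0x12

Answer: 0x12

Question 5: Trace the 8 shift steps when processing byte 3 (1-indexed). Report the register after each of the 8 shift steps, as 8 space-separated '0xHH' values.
After byte 1 (0xC7): reg=0xF7
After byte 2 (0xFF): reg=0x38
Register before byte 3: 0x38
After XOR with byte 0xEC: 0xD4

Answer: 0xAF 0x59 0xB2 0x63 0xC6 0x8B 0x11 0x22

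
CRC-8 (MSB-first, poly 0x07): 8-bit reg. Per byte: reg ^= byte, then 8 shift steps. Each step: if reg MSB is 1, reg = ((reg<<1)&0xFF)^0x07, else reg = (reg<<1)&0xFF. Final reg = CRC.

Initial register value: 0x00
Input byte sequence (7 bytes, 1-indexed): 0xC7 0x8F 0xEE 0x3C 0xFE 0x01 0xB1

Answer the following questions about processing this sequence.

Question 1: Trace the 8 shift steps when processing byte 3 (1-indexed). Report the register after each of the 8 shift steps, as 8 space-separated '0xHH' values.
After byte 1 (0xC7): reg=0x5B
After byte 2 (0x8F): reg=0x22
Register before byte 3: 0x22
After XOR with byte 0xEE: 0xCC

Answer: 0x9F 0x39 0x72 0xE4 0xCF 0x99 0x35 0x6A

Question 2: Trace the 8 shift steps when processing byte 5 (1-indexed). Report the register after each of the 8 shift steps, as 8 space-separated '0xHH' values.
After byte 1 (0xC7): reg=0x5B
After byte 2 (0x8F): reg=0x22
After byte 3 (0xEE): reg=0x6A
After byte 4 (0x3C): reg=0xA5
Register before byte 5: 0xA5
After XOR with byte 0xFE: 0x5B

Answer: 0xB6 0x6B 0xD6 0xAB 0x51 0xA2 0x43 0x86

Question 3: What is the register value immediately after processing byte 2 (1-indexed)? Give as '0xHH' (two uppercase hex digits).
After byte 1 (0xC7): reg=0x5B
After byte 2 (0x8F): reg=0x22

Answer: 0x22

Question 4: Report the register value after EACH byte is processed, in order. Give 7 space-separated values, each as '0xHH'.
0x5B 0x22 0x6A 0xA5 0x86 0x9C 0xC3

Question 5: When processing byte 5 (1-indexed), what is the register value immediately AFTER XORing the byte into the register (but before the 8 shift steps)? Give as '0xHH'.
Answer: 0x5B

Derivation:
Register before byte 5: 0xA5
Byte 5: 0xFE
0xA5 XOR 0xFE = 0x5B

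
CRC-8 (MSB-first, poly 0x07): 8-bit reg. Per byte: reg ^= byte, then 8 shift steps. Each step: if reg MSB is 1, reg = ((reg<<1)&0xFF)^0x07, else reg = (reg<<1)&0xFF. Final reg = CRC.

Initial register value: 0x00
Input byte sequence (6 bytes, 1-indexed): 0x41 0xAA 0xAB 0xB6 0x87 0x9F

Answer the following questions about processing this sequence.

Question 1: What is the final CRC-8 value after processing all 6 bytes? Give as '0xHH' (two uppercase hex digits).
After byte 1 (0x41): reg=0xC0
After byte 2 (0xAA): reg=0x11
After byte 3 (0xAB): reg=0x2F
After byte 4 (0xB6): reg=0xC6
After byte 5 (0x87): reg=0xC0
After byte 6 (0x9F): reg=0x9A

Answer: 0x9A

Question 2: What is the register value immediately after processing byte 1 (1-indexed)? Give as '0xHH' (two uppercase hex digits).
After byte 1 (0x41): reg=0xC0

Answer: 0xC0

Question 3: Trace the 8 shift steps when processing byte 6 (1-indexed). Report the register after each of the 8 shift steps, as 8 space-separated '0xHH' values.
After byte 1 (0x41): reg=0xC0
After byte 2 (0xAA): reg=0x11
After byte 3 (0xAB): reg=0x2F
After byte 4 (0xB6): reg=0xC6
After byte 5 (0x87): reg=0xC0
Register before byte 6: 0xC0
After XOR with byte 0x9F: 0x5F

Answer: 0xBE 0x7B 0xF6 0xEB 0xD1 0xA5 0x4D 0x9A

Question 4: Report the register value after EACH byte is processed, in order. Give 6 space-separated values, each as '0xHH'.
0xC0 0x11 0x2F 0xC6 0xC0 0x9A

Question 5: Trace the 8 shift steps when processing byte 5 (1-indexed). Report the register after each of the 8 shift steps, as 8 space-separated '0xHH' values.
After byte 1 (0x41): reg=0xC0
After byte 2 (0xAA): reg=0x11
After byte 3 (0xAB): reg=0x2F
After byte 4 (0xB6): reg=0xC6
Register before byte 5: 0xC6
After XOR with byte 0x87: 0x41

Answer: 0x82 0x03 0x06 0x0C 0x18 0x30 0x60 0xC0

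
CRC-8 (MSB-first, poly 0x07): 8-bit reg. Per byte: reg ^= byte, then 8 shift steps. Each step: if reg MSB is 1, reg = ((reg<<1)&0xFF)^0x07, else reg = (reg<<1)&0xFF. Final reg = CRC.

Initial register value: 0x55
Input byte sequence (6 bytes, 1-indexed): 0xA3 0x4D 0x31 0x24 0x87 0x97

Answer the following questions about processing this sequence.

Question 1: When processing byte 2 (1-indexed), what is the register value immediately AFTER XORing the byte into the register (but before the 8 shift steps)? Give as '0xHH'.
Register before byte 2: 0xCC
Byte 2: 0x4D
0xCC XOR 0x4D = 0x81

Answer: 0x81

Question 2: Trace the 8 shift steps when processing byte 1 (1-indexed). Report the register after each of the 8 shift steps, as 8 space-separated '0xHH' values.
Register before byte 1: 0x55
After XOR with byte 0xA3: 0xF6

Answer: 0xEB 0xD1 0xA5 0x4D 0x9A 0x33 0x66 0xCC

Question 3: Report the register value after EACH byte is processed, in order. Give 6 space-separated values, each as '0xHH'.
0xCC 0x8E 0x34 0x70 0xCB 0x93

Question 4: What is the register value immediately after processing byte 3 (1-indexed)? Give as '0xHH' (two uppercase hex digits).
After byte 1 (0xA3): reg=0xCC
After byte 2 (0x4D): reg=0x8E
After byte 3 (0x31): reg=0x34

Answer: 0x34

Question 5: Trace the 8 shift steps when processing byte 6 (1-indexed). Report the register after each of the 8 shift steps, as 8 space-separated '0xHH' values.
Answer: 0xB8 0x77 0xEE 0xDB 0xB1 0x65 0xCA 0x93

Derivation:
After byte 1 (0xA3): reg=0xCC
After byte 2 (0x4D): reg=0x8E
After byte 3 (0x31): reg=0x34
After byte 4 (0x24): reg=0x70
After byte 5 (0x87): reg=0xCB
Register before byte 6: 0xCB
After XOR with byte 0x97: 0x5C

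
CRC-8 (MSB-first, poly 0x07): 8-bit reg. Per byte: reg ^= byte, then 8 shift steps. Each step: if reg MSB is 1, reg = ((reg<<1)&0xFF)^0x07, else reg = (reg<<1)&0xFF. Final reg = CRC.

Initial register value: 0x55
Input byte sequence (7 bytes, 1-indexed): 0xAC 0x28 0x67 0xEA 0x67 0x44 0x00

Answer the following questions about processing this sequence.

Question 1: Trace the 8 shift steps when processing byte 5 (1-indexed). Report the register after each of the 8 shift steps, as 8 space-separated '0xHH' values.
Answer: 0xAB 0x51 0xA2 0x43 0x86 0x0B 0x16 0x2C

Derivation:
After byte 1 (0xAC): reg=0xE1
After byte 2 (0x28): reg=0x71
After byte 3 (0x67): reg=0x62
After byte 4 (0xEA): reg=0xB1
Register before byte 5: 0xB1
After XOR with byte 0x67: 0xD6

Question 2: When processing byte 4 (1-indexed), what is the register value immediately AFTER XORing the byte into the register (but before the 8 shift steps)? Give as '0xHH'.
Register before byte 4: 0x62
Byte 4: 0xEA
0x62 XOR 0xEA = 0x88

Answer: 0x88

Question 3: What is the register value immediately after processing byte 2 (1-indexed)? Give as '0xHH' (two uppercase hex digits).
After byte 1 (0xAC): reg=0xE1
After byte 2 (0x28): reg=0x71

Answer: 0x71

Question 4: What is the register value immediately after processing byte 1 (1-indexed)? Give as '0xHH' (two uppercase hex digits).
Answer: 0xE1

Derivation:
After byte 1 (0xAC): reg=0xE1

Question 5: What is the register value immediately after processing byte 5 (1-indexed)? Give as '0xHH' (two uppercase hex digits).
After byte 1 (0xAC): reg=0xE1
After byte 2 (0x28): reg=0x71
After byte 3 (0x67): reg=0x62
After byte 4 (0xEA): reg=0xB1
After byte 5 (0x67): reg=0x2C

Answer: 0x2C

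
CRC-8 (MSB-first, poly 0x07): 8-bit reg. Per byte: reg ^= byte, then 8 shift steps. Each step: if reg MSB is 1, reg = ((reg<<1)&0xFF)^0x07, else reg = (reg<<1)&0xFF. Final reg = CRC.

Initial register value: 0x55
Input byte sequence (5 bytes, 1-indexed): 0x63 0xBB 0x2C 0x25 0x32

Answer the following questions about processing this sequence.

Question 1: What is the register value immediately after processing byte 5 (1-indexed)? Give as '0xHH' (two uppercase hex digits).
Answer: 0xC7

Derivation:
After byte 1 (0x63): reg=0x82
After byte 2 (0xBB): reg=0xAF
After byte 3 (0x2C): reg=0x80
After byte 4 (0x25): reg=0x72
After byte 5 (0x32): reg=0xC7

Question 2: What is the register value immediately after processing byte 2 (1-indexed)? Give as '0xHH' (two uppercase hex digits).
After byte 1 (0x63): reg=0x82
After byte 2 (0xBB): reg=0xAF

Answer: 0xAF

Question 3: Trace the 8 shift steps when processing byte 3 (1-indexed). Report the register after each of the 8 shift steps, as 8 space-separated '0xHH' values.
Answer: 0x01 0x02 0x04 0x08 0x10 0x20 0x40 0x80

Derivation:
After byte 1 (0x63): reg=0x82
After byte 2 (0xBB): reg=0xAF
Register before byte 3: 0xAF
After XOR with byte 0x2C: 0x83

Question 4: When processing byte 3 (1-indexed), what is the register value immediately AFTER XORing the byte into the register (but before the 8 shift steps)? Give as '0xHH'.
Register before byte 3: 0xAF
Byte 3: 0x2C
0xAF XOR 0x2C = 0x83

Answer: 0x83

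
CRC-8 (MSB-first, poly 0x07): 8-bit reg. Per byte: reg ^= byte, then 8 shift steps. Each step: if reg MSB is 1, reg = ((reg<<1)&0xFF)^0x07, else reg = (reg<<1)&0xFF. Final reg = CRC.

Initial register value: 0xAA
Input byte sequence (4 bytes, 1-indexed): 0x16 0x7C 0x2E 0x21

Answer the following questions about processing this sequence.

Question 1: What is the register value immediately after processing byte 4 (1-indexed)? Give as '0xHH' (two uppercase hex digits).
After byte 1 (0x16): reg=0x3D
After byte 2 (0x7C): reg=0xC0
After byte 3 (0x2E): reg=0x84
After byte 4 (0x21): reg=0x72

Answer: 0x72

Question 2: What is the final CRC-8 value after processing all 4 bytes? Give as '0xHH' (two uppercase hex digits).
After byte 1 (0x16): reg=0x3D
After byte 2 (0x7C): reg=0xC0
After byte 3 (0x2E): reg=0x84
After byte 4 (0x21): reg=0x72

Answer: 0x72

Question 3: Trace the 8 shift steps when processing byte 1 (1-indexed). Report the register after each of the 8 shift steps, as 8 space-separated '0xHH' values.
Register before byte 1: 0xAA
After XOR with byte 0x16: 0xBC

Answer: 0x7F 0xFE 0xFB 0xF1 0xE5 0xCD 0x9D 0x3D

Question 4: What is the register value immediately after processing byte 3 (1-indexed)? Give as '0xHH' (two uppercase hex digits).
After byte 1 (0x16): reg=0x3D
After byte 2 (0x7C): reg=0xC0
After byte 3 (0x2E): reg=0x84

Answer: 0x84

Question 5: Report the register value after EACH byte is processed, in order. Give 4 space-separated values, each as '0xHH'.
0x3D 0xC0 0x84 0x72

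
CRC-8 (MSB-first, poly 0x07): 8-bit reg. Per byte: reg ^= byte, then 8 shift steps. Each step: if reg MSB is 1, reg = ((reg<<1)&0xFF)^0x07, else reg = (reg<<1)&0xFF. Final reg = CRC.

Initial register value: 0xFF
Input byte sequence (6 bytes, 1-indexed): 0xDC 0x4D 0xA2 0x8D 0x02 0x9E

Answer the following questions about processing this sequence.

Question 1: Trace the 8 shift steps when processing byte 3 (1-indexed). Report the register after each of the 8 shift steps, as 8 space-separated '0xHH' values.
After byte 1 (0xDC): reg=0xE9
After byte 2 (0x4D): reg=0x75
Register before byte 3: 0x75
After XOR with byte 0xA2: 0xD7

Answer: 0xA9 0x55 0xAA 0x53 0xA6 0x4B 0x96 0x2B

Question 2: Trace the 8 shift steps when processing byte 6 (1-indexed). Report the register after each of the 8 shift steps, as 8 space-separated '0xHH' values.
After byte 1 (0xDC): reg=0xE9
After byte 2 (0x4D): reg=0x75
After byte 3 (0xA2): reg=0x2B
After byte 4 (0x8D): reg=0x7B
After byte 5 (0x02): reg=0x68
Register before byte 6: 0x68
After XOR with byte 0x9E: 0xF6

Answer: 0xEB 0xD1 0xA5 0x4D 0x9A 0x33 0x66 0xCC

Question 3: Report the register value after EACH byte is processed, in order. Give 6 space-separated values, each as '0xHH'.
0xE9 0x75 0x2B 0x7B 0x68 0xCC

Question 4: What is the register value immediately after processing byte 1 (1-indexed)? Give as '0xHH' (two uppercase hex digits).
After byte 1 (0xDC): reg=0xE9

Answer: 0xE9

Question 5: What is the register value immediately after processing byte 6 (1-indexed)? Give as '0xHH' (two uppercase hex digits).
Answer: 0xCC

Derivation:
After byte 1 (0xDC): reg=0xE9
After byte 2 (0x4D): reg=0x75
After byte 3 (0xA2): reg=0x2B
After byte 4 (0x8D): reg=0x7B
After byte 5 (0x02): reg=0x68
After byte 6 (0x9E): reg=0xCC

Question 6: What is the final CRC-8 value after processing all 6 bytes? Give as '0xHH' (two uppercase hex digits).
After byte 1 (0xDC): reg=0xE9
After byte 2 (0x4D): reg=0x75
After byte 3 (0xA2): reg=0x2B
After byte 4 (0x8D): reg=0x7B
After byte 5 (0x02): reg=0x68
After byte 6 (0x9E): reg=0xCC

Answer: 0xCC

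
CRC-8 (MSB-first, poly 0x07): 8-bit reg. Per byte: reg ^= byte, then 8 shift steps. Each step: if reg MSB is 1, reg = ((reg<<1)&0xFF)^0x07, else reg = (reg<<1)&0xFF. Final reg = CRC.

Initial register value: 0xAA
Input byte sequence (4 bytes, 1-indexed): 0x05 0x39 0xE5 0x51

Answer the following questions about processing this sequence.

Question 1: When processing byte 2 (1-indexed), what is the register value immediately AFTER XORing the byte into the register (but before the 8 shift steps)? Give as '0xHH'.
Answer: 0x7D

Derivation:
Register before byte 2: 0x44
Byte 2: 0x39
0x44 XOR 0x39 = 0x7D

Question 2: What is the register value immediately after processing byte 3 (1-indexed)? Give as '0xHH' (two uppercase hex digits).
Answer: 0xFE

Derivation:
After byte 1 (0x05): reg=0x44
After byte 2 (0x39): reg=0x74
After byte 3 (0xE5): reg=0xFE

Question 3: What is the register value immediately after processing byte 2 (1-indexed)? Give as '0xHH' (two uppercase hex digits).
After byte 1 (0x05): reg=0x44
After byte 2 (0x39): reg=0x74

Answer: 0x74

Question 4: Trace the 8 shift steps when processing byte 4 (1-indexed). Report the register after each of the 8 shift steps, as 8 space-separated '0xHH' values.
Answer: 0x59 0xB2 0x63 0xC6 0x8B 0x11 0x22 0x44

Derivation:
After byte 1 (0x05): reg=0x44
After byte 2 (0x39): reg=0x74
After byte 3 (0xE5): reg=0xFE
Register before byte 4: 0xFE
After XOR with byte 0x51: 0xAF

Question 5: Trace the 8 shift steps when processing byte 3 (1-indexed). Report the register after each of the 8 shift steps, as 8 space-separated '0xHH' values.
After byte 1 (0x05): reg=0x44
After byte 2 (0x39): reg=0x74
Register before byte 3: 0x74
After XOR with byte 0xE5: 0x91

Answer: 0x25 0x4A 0x94 0x2F 0x5E 0xBC 0x7F 0xFE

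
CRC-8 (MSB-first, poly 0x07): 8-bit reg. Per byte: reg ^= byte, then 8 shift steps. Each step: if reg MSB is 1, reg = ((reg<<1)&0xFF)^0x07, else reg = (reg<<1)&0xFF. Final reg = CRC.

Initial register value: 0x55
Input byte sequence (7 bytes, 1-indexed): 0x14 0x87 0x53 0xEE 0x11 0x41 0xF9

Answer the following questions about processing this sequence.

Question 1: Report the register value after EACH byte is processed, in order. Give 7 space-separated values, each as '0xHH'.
0xC0 0xD2 0x8E 0x27 0x82 0x47 0x33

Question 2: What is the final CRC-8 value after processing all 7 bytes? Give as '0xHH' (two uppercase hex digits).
Answer: 0x33

Derivation:
After byte 1 (0x14): reg=0xC0
After byte 2 (0x87): reg=0xD2
After byte 3 (0x53): reg=0x8E
After byte 4 (0xEE): reg=0x27
After byte 5 (0x11): reg=0x82
After byte 6 (0x41): reg=0x47
After byte 7 (0xF9): reg=0x33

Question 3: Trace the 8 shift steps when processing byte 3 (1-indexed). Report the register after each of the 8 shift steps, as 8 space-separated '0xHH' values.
Answer: 0x05 0x0A 0x14 0x28 0x50 0xA0 0x47 0x8E

Derivation:
After byte 1 (0x14): reg=0xC0
After byte 2 (0x87): reg=0xD2
Register before byte 3: 0xD2
After XOR with byte 0x53: 0x81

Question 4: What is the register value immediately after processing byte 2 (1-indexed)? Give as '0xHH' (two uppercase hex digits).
After byte 1 (0x14): reg=0xC0
After byte 2 (0x87): reg=0xD2

Answer: 0xD2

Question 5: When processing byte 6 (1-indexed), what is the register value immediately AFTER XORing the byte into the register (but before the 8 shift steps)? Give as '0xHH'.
Answer: 0xC3

Derivation:
Register before byte 6: 0x82
Byte 6: 0x41
0x82 XOR 0x41 = 0xC3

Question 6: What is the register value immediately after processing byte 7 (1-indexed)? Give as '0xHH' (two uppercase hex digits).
After byte 1 (0x14): reg=0xC0
After byte 2 (0x87): reg=0xD2
After byte 3 (0x53): reg=0x8E
After byte 4 (0xEE): reg=0x27
After byte 5 (0x11): reg=0x82
After byte 6 (0x41): reg=0x47
After byte 7 (0xF9): reg=0x33

Answer: 0x33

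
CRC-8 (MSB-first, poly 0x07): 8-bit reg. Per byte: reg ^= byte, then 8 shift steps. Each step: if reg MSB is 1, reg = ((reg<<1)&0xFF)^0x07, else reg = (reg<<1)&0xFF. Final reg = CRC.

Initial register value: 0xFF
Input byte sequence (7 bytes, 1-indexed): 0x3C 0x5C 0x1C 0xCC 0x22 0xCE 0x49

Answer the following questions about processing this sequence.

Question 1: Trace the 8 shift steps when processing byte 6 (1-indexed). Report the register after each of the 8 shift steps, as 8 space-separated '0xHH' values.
Answer: 0x0F 0x1E 0x3C 0x78 0xF0 0xE7 0xC9 0x95

Derivation:
After byte 1 (0x3C): reg=0x47
After byte 2 (0x5C): reg=0x41
After byte 3 (0x1C): reg=0x94
After byte 4 (0xCC): reg=0x8F
After byte 5 (0x22): reg=0x4A
Register before byte 6: 0x4A
After XOR with byte 0xCE: 0x84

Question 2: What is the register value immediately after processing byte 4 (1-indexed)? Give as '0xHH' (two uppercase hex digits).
Answer: 0x8F

Derivation:
After byte 1 (0x3C): reg=0x47
After byte 2 (0x5C): reg=0x41
After byte 3 (0x1C): reg=0x94
After byte 4 (0xCC): reg=0x8F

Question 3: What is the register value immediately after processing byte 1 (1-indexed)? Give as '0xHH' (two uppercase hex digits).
Answer: 0x47

Derivation:
After byte 1 (0x3C): reg=0x47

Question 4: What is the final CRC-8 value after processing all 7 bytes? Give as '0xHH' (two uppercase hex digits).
Answer: 0x1A

Derivation:
After byte 1 (0x3C): reg=0x47
After byte 2 (0x5C): reg=0x41
After byte 3 (0x1C): reg=0x94
After byte 4 (0xCC): reg=0x8F
After byte 5 (0x22): reg=0x4A
After byte 6 (0xCE): reg=0x95
After byte 7 (0x49): reg=0x1A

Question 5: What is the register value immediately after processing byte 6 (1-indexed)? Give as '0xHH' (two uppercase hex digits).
Answer: 0x95

Derivation:
After byte 1 (0x3C): reg=0x47
After byte 2 (0x5C): reg=0x41
After byte 3 (0x1C): reg=0x94
After byte 4 (0xCC): reg=0x8F
After byte 5 (0x22): reg=0x4A
After byte 6 (0xCE): reg=0x95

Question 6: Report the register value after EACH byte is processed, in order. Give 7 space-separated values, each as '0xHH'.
0x47 0x41 0x94 0x8F 0x4A 0x95 0x1A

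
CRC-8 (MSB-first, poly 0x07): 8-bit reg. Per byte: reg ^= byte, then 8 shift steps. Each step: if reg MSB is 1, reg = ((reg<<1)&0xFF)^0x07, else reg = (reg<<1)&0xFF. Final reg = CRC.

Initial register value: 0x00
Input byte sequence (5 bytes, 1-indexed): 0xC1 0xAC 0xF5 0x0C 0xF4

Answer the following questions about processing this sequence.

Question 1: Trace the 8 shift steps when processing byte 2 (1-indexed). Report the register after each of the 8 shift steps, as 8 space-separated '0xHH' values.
After byte 1 (0xC1): reg=0x49
Register before byte 2: 0x49
After XOR with byte 0xAC: 0xE5

Answer: 0xCD 0x9D 0x3D 0x7A 0xF4 0xEF 0xD9 0xB5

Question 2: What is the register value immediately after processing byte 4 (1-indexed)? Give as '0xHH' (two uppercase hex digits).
Answer: 0x7F

Derivation:
After byte 1 (0xC1): reg=0x49
After byte 2 (0xAC): reg=0xB5
After byte 3 (0xF5): reg=0xC7
After byte 4 (0x0C): reg=0x7F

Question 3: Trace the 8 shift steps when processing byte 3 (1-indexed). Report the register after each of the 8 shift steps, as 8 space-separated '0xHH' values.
Answer: 0x80 0x07 0x0E 0x1C 0x38 0x70 0xE0 0xC7

Derivation:
After byte 1 (0xC1): reg=0x49
After byte 2 (0xAC): reg=0xB5
Register before byte 3: 0xB5
After XOR with byte 0xF5: 0x40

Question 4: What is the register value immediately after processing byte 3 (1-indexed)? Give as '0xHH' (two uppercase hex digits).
Answer: 0xC7

Derivation:
After byte 1 (0xC1): reg=0x49
After byte 2 (0xAC): reg=0xB5
After byte 3 (0xF5): reg=0xC7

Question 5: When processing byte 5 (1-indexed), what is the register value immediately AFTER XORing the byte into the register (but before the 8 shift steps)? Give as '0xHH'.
Answer: 0x8B

Derivation:
Register before byte 5: 0x7F
Byte 5: 0xF4
0x7F XOR 0xF4 = 0x8B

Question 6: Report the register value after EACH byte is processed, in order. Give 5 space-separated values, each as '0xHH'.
0x49 0xB5 0xC7 0x7F 0xB8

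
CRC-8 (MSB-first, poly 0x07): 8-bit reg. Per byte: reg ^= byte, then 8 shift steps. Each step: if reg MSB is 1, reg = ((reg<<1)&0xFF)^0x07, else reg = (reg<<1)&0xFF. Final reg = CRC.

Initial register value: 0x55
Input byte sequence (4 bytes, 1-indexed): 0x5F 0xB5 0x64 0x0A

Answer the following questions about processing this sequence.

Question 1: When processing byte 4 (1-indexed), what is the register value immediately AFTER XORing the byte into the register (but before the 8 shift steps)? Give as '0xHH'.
Answer: 0xB8

Derivation:
Register before byte 4: 0xB2
Byte 4: 0x0A
0xB2 XOR 0x0A = 0xB8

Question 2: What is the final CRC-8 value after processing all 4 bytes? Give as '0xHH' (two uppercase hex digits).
After byte 1 (0x5F): reg=0x36
After byte 2 (0xB5): reg=0x80
After byte 3 (0x64): reg=0xB2
After byte 4 (0x0A): reg=0x21

Answer: 0x21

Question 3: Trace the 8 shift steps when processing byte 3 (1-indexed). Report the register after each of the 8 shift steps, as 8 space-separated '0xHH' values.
After byte 1 (0x5F): reg=0x36
After byte 2 (0xB5): reg=0x80
Register before byte 3: 0x80
After XOR with byte 0x64: 0xE4

Answer: 0xCF 0x99 0x35 0x6A 0xD4 0xAF 0x59 0xB2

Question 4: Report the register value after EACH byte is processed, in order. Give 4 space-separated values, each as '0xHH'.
0x36 0x80 0xB2 0x21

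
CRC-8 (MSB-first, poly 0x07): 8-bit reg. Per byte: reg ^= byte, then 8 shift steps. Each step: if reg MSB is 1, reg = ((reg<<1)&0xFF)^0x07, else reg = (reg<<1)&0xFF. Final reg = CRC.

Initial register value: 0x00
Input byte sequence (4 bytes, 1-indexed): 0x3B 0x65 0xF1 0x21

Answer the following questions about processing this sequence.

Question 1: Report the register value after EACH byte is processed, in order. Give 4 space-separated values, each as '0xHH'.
0xA1 0x52 0x60 0xC0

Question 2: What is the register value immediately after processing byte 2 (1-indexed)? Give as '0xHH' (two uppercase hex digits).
Answer: 0x52

Derivation:
After byte 1 (0x3B): reg=0xA1
After byte 2 (0x65): reg=0x52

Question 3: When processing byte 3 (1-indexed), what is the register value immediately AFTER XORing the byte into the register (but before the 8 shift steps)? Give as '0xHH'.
Register before byte 3: 0x52
Byte 3: 0xF1
0x52 XOR 0xF1 = 0xA3

Answer: 0xA3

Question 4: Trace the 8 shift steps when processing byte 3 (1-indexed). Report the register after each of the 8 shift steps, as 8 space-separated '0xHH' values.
After byte 1 (0x3B): reg=0xA1
After byte 2 (0x65): reg=0x52
Register before byte 3: 0x52
After XOR with byte 0xF1: 0xA3

Answer: 0x41 0x82 0x03 0x06 0x0C 0x18 0x30 0x60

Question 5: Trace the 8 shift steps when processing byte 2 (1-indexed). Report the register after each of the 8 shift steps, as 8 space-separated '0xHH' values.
Answer: 0x8F 0x19 0x32 0x64 0xC8 0x97 0x29 0x52

Derivation:
After byte 1 (0x3B): reg=0xA1
Register before byte 2: 0xA1
After XOR with byte 0x65: 0xC4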